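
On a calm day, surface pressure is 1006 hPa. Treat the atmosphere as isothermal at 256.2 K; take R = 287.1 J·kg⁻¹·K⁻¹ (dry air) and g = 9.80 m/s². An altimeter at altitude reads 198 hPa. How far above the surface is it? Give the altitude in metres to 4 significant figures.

Scale height: H = RT/g = 287.1 × 256.2 / 9.80 = 7505.6 m.
Invert the barometric formula: z = H ln(P₀/P).
P₀/P = 1006/198 = 5.0808; ln(5.0808) = 1.6255.
z = 7505.6 × 1.6255 = 12200 m.

z ≈ 12200 m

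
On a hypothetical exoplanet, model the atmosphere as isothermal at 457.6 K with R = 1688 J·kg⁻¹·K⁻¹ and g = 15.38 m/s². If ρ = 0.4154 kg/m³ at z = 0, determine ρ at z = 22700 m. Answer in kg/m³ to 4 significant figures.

Scale height: H = RT/g = 1688 × 457.6 / 15.38 = 50223 m.
In an isothermal atmosphere, density decays like pressure: ρ = ρ₀ exp(−z/H).
z/H = 22700/50223 = 0.45198; exp(−0.45198) = 0.63637.
ρ = 0.4154 × 0.63637 = 0.26435 kg/m³.

ρ ≈ 0.2643 kg/m³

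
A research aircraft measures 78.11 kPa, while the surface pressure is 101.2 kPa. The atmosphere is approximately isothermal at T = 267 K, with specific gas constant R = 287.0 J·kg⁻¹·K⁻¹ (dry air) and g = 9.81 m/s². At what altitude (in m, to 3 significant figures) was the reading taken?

z ≈ 2020 m

Scale height: H = RT/g = 287.0 × 267 / 9.81 = 7811.3 m.
Invert the barometric formula: z = H ln(P₀/P).
P₀/P = 101.2/78.11 = 1.2956; ln(1.2956) = 0.25897.
z = 7811.3 × 0.25897 = 2022.9 m.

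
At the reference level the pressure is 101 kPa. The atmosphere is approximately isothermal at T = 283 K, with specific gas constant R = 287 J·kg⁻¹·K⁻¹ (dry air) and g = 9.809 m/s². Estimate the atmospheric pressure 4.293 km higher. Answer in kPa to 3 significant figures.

P ≈ 60.1 kPa

Scale height: H = RT/g = 287 × 283 / 9.809 = 8280.3 m.
Barometric formula: P = P₀ exp(−z/H).
z/H = 4293.0/8280.3 = 0.51846; exp(−0.51846) = 0.59544.
P = 101 × 0.59544 = 60.139 kPa.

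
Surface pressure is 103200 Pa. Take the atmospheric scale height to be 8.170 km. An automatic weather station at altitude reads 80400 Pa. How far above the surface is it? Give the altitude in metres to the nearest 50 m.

z ≈ 2050 m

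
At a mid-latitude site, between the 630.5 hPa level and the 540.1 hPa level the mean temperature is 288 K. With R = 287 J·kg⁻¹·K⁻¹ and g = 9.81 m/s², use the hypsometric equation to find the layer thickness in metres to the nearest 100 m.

Δz ≈ 1300 m

Hypsometric equation: Δz = (R T̄/g) ln(P₁/P₂).
R T̄/g = 287 × 288 / 9.81 = 8425.7 m.
ln(630.5/540.1) = ln(1.1674) = 0.15478.
Δz = 8425.7 × 0.15478 = 1304.1 m.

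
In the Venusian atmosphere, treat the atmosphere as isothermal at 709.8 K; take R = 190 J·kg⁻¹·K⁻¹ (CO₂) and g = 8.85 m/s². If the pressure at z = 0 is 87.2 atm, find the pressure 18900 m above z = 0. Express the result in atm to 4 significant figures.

P ≈ 25.23 atm

Scale height: H = RT/g = 190 × 709.8 / 8.85 = 15239 m.
Barometric formula: P = P₀ exp(−z/H).
z/H = 18900/15239 = 1.2402; exp(−1.2402) = 0.28933.
P = 87.2 × 0.28933 = 25.230 atm.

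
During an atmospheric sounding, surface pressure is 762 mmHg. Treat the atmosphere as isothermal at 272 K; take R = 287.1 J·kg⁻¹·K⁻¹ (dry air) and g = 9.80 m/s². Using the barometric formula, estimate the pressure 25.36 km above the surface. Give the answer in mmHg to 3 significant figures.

P ≈ 31.6 mmHg

Scale height: H = RT/g = 287.1 × 272 / 9.80 = 7968.5 m.
Barometric formula: P = P₀ exp(−z/H).
z/H = 25360/7968.5 = 3.1825; exp(−3.1825) = 0.041482.
P = 762 × 0.041482 = 31.609 mmHg.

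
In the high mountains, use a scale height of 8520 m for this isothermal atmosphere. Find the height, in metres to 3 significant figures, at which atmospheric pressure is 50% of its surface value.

Set P/P₀ = exp(−z/H) = 0.5, so z = −H ln(0.5).
−ln(0.5) = 0.69315; z = 8520.0 × 0.69315 = 5905.6 m.

z ≈ 5910 m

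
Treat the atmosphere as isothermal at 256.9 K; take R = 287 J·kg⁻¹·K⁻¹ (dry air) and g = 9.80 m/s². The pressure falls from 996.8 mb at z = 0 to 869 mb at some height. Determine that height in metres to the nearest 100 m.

z ≈ 1000 m

Scale height: H = RT/g = 287 × 256.9 / 9.80 = 7523.5 m.
Invert the barometric formula: z = H ln(P₀/P).
P₀/P = 996.8/869 = 1.1471; ln(1.1471) = 0.13724.
z = 7523.5 × 0.13724 = 1032.5 m.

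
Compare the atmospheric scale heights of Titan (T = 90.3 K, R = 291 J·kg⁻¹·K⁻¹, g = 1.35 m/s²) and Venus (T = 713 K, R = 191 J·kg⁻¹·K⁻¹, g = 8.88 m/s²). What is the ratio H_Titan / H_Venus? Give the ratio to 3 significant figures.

H_Titan/H_Venus ≈ 1.27

H = RT/g for each body.
H_Titan = 291 × 90.3 / 1.35 = 19465 m.
H_Venus = 191 × 713 / 8.88 = 15336 m.
H_Titan/H_Venus = 19465/15336 = 1.2692.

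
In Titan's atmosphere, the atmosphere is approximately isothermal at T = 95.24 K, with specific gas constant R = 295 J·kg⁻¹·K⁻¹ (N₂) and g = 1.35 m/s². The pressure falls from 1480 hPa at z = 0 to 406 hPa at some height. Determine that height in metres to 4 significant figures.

Scale height: H = RT/g = 295 × 95.24 / 1.35 = 20812 m.
Invert the barometric formula: z = H ln(P₀/P).
P₀/P = 1480/406 = 3.6453; ln(3.6453) = 1.2934.
z = 20812 × 1.2934 = 26918 m.

z ≈ 26920 m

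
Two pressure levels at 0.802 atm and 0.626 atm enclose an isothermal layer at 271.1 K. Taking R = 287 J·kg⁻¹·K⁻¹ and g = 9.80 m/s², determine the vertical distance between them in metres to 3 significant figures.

Hypsometric equation: Δz = (R T̄/g) ln(P₁/P₂).
R T̄/g = 287 × 271.1 / 9.80 = 7939.4 m.
ln(0.802/0.626) = ln(1.2812) = 0.24780.
Δz = 7939.4 × 0.24780 = 1967.4 m.

Δz ≈ 1970 m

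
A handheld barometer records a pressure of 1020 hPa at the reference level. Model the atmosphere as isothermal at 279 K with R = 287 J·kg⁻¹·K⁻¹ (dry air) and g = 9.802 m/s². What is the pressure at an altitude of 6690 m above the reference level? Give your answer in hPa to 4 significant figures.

Scale height: H = RT/g = 287 × 279 / 9.802 = 8169.0 m.
Barometric formula: P = P₀ exp(−z/H).
z/H = 6690.0/8169.0 = 0.81895; exp(−0.81895) = 0.44089.
P = 1020 × 0.44089 = 449.71 hPa.

P ≈ 449.7 hPa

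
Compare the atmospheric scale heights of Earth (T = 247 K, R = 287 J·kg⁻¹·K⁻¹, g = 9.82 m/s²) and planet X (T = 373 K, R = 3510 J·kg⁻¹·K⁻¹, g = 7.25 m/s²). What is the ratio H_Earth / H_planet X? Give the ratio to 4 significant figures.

H_Earth/H_planet X ≈ 0.03998

H = RT/g for each body.
H_Earth = 287 × 247 / 9.82 = 7218.8 m.
H_planet X = 3510 × 373 / 7.25 = 180580 m.
H_Earth/H_planet X = 7218.8/180580 = 0.039976.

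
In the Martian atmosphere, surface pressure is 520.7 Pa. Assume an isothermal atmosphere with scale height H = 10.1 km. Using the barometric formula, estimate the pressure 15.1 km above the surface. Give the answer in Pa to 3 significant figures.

Barometric formula: P = P₀ exp(−z/H).
z/H = 15100/10100 = 1.4950; exp(−1.4950) = 0.22425.
P = 520.7 × 0.22425 = 116.77 Pa.

P ≈ 117 Pa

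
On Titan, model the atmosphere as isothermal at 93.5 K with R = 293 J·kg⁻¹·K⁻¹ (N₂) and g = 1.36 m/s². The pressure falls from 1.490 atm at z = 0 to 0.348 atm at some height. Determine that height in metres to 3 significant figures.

Scale height: H = RT/g = 293 × 93.5 / 1.36 = 20144 m.
Invert the barometric formula: z = H ln(P₀/P).
P₀/P = 1.490/0.348 = 4.2816; ln(4.2816) = 1.4543.
z = 20144 × 1.4543 = 29295 m.

z ≈ 29300 m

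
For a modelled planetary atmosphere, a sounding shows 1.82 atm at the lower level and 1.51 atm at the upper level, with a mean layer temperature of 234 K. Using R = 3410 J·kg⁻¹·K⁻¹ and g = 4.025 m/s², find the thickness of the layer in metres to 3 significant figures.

Δz ≈ 37000 m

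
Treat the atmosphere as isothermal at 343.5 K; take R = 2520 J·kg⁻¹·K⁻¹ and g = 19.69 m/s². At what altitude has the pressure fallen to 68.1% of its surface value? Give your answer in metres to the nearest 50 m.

z ≈ 16900 m

Scale height: H = RT/g = 2520 × 343.5 / 19.69 = 43962 m.
Set P/P₀ = exp(−z/H) = 0.681, so z = −H ln(0.681).
−ln(0.681) = 0.38419; z = 43962 × 0.38419 = 16890 m.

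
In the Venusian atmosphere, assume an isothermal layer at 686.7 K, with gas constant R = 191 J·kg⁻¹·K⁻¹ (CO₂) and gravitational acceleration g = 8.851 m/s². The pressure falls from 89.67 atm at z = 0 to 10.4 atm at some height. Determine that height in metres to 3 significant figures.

z ≈ 31900 m

Scale height: H = RT/g = 191 × 686.7 / 8.851 = 14819 m.
Invert the barometric formula: z = H ln(P₀/P).
P₀/P = 89.67/10.4 = 8.6221; ln(8.6221) = 2.1543.
z = 14819 × 2.1543 = 31925 m.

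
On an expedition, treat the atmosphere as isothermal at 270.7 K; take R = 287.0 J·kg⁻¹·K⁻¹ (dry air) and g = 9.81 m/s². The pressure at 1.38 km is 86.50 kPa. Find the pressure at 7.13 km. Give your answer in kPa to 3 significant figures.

P ≈ 41.9 kPa

Scale height: H = RT/g = 287.0 × 270.7 / 9.81 = 7919.6 m.
Between two levels, P₂ = P₁ exp(−Δz/H) with Δz = z₂ − z₁.
Δz = 7130.0 − 1380.0 = 5750.0 m; Δz/H = 5750.0/7919.6 = 0.72605.
P₂ = 86.50 × exp(−0.72605) = 86.50 × 0.48382 = 41.850 kPa.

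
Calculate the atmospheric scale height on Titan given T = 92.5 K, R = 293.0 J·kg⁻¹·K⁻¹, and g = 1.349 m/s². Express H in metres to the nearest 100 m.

The scale height of an isothermal atmosphere is H = RT/g.
H = 293.0 × 92.5 / 1.349 = 27102/1.349 = 20090 m.

H ≈ 20100 m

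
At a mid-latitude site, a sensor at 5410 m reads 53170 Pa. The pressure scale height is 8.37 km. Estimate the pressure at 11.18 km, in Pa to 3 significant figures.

Between two levels, P₂ = P₁ exp(−Δz/H) with Δz = z₂ − z₁.
Δz = 11180 − 5410.0 = 5770.0 m; Δz/H = 5770.0/8370.0 = 0.68937.
P₂ = 53170 × exp(−0.68937) = 53170 × 0.50189 = 26685 Pa.

P ≈ 26700 Pa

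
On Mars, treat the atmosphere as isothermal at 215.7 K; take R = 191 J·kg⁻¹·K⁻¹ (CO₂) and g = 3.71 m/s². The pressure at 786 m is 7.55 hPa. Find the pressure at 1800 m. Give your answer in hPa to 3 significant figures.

P ≈ 6.89 hPa

Scale height: H = RT/g = 191 × 215.7 / 3.71 = 11105 m.
Between two levels, P₂ = P₁ exp(−Δz/H) with Δz = z₂ − z₁.
Δz = 1800.0 − 786.00 = 1014.0 m; Δz/H = 1014.0/11105 = 0.091310.
P₂ = 7.55 × exp(−0.091310) = 7.55 × 0.91273 = 6.8911 hPa.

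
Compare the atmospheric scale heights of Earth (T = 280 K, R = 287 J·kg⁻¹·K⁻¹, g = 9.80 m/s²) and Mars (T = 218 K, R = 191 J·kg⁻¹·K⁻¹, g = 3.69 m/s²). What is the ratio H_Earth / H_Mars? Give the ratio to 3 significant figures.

H_Earth/H_Mars ≈ 0.727

H = RT/g for each body.
H_Earth = 287 × 280 / 9.80 = 8200.0 m.
H_Mars = 191 × 218 / 3.69 = 11284 m.
H_Earth/H_Mars = 8200.0/11284 = 0.72669.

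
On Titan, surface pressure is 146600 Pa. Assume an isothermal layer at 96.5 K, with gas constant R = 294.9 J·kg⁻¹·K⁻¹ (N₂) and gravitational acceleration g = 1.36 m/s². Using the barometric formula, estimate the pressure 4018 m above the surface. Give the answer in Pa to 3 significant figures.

P ≈ 121000 Pa

Scale height: H = RT/g = 294.9 × 96.5 / 1.36 = 20925 m.
Barometric formula: P = P₀ exp(−z/H).
z/H = 4018.0/20925 = 0.19202; exp(−0.19202) = 0.82529.
P = 146600 × 0.82529 = 120990 Pa.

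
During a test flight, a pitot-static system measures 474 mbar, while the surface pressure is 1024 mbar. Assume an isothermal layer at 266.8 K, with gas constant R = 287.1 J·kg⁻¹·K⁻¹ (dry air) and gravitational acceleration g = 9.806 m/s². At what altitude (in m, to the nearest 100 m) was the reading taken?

z ≈ 6000 m

Scale height: H = RT/g = 287.1 × 266.8 / 9.806 = 7811.4 m.
Invert the barometric formula: z = H ln(P₀/P).
P₀/P = 1024/474 = 2.1603; ln(2.1603) = 0.77025.
z = 7811.4 × 0.77025 = 6016.7 m.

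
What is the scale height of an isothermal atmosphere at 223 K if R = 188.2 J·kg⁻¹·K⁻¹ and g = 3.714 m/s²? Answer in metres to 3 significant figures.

The scale height of an isothermal atmosphere is H = RT/g.
H = 188.2 × 223 / 3.714 = 41969/3.714 = 11300 m.

H ≈ 11300 m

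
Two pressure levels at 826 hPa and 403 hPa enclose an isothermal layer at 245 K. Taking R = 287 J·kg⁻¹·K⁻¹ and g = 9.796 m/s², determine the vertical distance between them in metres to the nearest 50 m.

Δz ≈ 5150 m

Hypsometric equation: Δz = (R T̄/g) ln(P₁/P₂).
R T̄/g = 287 × 245 / 9.796 = 7177.9 m.
ln(826/403) = ln(2.0496) = 0.71764.
Δz = 7177.9 × 0.71764 = 5151.1 m.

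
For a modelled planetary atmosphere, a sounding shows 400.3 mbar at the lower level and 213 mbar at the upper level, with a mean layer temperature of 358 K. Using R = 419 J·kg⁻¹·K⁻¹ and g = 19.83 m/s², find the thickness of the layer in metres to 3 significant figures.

Hypsometric equation: Δz = (R T̄/g) ln(P₁/P₂).
R T̄/g = 419 × 358 / 19.83 = 7564.4 m.
ln(400.3/213) = ln(1.8793) = 0.63090.
Δz = 7564.4 × 0.63090 = 4772.4 m.

Δz ≈ 4770 m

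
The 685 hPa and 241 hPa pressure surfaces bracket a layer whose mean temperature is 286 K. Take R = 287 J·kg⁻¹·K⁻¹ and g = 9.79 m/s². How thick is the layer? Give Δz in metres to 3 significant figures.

Δz ≈ 8760 m

Hypsometric equation: Δz = (R T̄/g) ln(P₁/P₂).
R T̄/g = 287 × 286 / 9.79 = 8384.3 m.
ln(685/241) = ln(2.8423) = 1.0446.
Δz = 8384.3 × 1.0446 = 8758.2 m.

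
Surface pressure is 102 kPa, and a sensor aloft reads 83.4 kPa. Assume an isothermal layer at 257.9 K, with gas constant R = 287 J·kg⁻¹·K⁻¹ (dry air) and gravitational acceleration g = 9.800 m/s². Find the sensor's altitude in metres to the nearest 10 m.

z ≈ 1520 m

Scale height: H = RT/g = 287 × 257.9 / 9.800 = 7552.8 m.
Invert the barometric formula: z = H ln(P₀/P).
P₀/P = 102/83.4 = 1.2230; ln(1.2230) = 0.20131.
z = 7552.8 × 0.20131 = 1520.5 m.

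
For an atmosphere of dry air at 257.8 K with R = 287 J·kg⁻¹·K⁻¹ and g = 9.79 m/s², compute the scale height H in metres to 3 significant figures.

The scale height of an isothermal atmosphere is H = RT/g.
H = 287 × 257.8 / 9.79 = 73989/9.79 = 7557.6 m.

H ≈ 7560 m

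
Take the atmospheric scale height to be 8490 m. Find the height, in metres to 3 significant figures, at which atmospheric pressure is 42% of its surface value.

z ≈ 7370 m

Set P/P₀ = exp(−z/H) = 0.42, so z = −H ln(0.42).
−ln(0.42) = 0.86750; z = 8490.0 × 0.86750 = 7365.1 m.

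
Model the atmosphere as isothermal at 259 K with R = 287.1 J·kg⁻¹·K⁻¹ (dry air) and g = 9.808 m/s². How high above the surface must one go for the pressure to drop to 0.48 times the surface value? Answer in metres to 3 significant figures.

Scale height: H = RT/g = 287.1 × 259 / 9.808 = 7581.5 m.
Set P/P₀ = exp(−z/H) = 0.48, so z = −H ln(0.48).
−ln(0.48) = 0.73397; z = 7581.5 × 0.73397 = 5564.6 m.

z ≈ 5560 m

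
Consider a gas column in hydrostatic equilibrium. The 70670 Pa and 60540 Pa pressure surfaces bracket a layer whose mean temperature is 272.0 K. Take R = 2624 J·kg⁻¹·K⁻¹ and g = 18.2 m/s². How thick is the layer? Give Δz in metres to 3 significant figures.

Δz ≈ 6070 m

Hypsometric equation: Δz = (R T̄/g) ln(P₁/P₂).
R T̄/g = 2624 × 272.0 / 18.2 = 39216 m.
ln(70670/60540) = ln(1.1673) = 0.15469.
Δz = 39216 × 0.15469 = 6066.3 m.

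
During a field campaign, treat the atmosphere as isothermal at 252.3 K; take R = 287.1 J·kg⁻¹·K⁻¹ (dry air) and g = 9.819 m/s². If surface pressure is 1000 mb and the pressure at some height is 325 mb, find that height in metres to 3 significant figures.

z ≈ 8290 m

Scale height: H = RT/g = 287.1 × 252.3 / 9.819 = 7377.1 m.
Invert the barometric formula: z = H ln(P₀/P).
P₀/P = 1000/325 = 3.0769; ln(3.0769) = 1.1239.
z = 7377.1 × 1.1239 = 8291.1 m.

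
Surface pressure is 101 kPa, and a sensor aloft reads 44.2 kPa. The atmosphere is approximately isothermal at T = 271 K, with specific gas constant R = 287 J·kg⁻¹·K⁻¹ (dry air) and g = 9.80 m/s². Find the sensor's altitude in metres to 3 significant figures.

z ≈ 6560 m

Scale height: H = RT/g = 287 × 271 / 9.80 = 7936.4 m.
Invert the barometric formula: z = H ln(P₀/P).
P₀/P = 101/44.2 = 2.2851; ln(2.2851) = 0.82641.
z = 7936.4 × 0.82641 = 6558.7 m.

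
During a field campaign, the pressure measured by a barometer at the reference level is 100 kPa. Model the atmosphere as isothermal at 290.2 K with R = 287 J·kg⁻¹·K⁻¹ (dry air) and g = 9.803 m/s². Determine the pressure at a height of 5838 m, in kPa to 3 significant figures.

Scale height: H = RT/g = 287 × 290.2 / 9.803 = 8496.1 m.
Barometric formula: P = P₀ exp(−z/H).
z/H = 5838.0/8496.1 = 0.68714; exp(−0.68714) = 0.50301.
P = 100 × 0.50301 = 50.301 kPa.

P ≈ 50.3 kPa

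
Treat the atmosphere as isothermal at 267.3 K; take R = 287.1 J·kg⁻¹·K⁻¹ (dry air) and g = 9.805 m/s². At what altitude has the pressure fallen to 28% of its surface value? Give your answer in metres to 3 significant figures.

z ≈ 9960 m

Scale height: H = RT/g = 287.1 × 267.3 / 9.805 = 7826.8 m.
Set P/P₀ = exp(−z/H) = 0.28, so z = −H ln(0.28).
−ln(0.28) = 1.2730; z = 7826.8 × 1.2730 = 9963.5 m.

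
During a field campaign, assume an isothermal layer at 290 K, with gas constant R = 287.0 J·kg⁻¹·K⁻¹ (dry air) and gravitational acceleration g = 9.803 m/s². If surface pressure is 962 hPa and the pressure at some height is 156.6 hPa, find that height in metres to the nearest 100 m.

z ≈ 15400 m

Scale height: H = RT/g = 287.0 × 290 / 9.803 = 8490.3 m.
Invert the barometric formula: z = H ln(P₀/P).
P₀/P = 962/156.6 = 6.1430; ln(6.1430) = 1.8153.
z = 8490.3 × 1.8153 = 15412 m.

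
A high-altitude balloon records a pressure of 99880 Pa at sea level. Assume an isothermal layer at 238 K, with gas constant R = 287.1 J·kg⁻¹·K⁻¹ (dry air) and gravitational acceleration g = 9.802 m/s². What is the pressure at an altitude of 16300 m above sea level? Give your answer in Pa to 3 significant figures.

Scale height: H = RT/g = 287.1 × 238 / 9.802 = 6971.0 m.
Barometric formula: P = P₀ exp(−z/H).
z/H = 16300/6971.0 = 2.3383; exp(−2.3383) = 0.096492.
P = 99880 × 0.096492 = 9637.6 Pa.

P ≈ 9640 Pa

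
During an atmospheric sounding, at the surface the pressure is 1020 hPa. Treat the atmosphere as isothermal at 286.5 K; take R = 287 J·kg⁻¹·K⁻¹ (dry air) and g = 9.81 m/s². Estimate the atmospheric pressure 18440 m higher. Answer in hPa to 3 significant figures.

Scale height: H = RT/g = 287 × 286.5 / 9.81 = 8381.8 m.
Barometric formula: P = P₀ exp(−z/H).
z/H = 18440/8381.8 = 2.2000; exp(−2.2000) = 0.11080.
P = 1020 × 0.11080 = 113.02 hPa.

P ≈ 113 hPa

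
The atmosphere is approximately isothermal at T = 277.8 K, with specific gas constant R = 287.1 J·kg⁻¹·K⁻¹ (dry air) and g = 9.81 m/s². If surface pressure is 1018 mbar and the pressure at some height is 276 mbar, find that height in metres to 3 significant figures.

z ≈ 10600 m

Scale height: H = RT/g = 287.1 × 277.8 / 9.81 = 8130.1 m.
Invert the barometric formula: z = H ln(P₀/P).
P₀/P = 1018/276 = 3.6884; ln(3.6884) = 1.3052.
z = 8130.1 × 1.3052 = 10611 m.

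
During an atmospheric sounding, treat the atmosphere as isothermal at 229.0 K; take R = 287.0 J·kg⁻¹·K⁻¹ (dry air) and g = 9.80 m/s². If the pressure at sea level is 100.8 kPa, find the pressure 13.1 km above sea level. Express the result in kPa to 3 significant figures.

Scale height: H = RT/g = 287.0 × 229.0 / 9.80 = 6706.4 m.
Barometric formula: P = P₀ exp(−z/H).
z/H = 13100/6706.4 = 1.9534; exp(−1.9534) = 0.14179.
P = 100.8 × 0.14179 = 14.292 kPa.

P ≈ 14.3 kPa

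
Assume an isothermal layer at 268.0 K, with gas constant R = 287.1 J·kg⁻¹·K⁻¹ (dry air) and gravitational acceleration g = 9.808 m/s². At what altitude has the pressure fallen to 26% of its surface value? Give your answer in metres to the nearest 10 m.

Scale height: H = RT/g = 287.1 × 268.0 / 9.808 = 7844.9 m.
Set P/P₀ = exp(−z/H) = 0.26, so z = −H ln(0.26).
−ln(0.26) = 1.3471; z = 7844.9 × 1.3471 = 10568 m.

z ≈ 10570 m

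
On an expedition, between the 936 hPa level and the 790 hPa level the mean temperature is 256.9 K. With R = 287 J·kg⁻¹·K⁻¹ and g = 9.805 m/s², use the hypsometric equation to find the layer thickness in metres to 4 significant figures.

Δz ≈ 1275 m

Hypsometric equation: Δz = (R T̄/g) ln(P₁/P₂).
R T̄/g = 287 × 256.9 / 9.805 = 7519.7 m.
ln(936/790) = ln(1.1848) = 0.16957.
Δz = 7519.7 × 0.16957 = 1275.1 m.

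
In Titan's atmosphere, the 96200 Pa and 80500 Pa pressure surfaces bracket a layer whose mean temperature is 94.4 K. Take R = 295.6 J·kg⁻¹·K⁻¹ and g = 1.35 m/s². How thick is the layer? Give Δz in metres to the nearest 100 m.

Hypsometric equation: Δz = (R T̄/g) ln(P₁/P₂).
R T̄/g = 295.6 × 94.4 / 1.35 = 20670 m.
ln(96200/80500) = ln(1.1950) = 0.17815.
Δz = 20670 × 0.17815 = 3682.4 m.

Δz ≈ 3700 m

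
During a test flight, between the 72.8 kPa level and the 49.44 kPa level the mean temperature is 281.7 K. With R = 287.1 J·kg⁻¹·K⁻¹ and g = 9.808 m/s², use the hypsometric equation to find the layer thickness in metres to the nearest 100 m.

Hypsometric equation: Δz = (R T̄/g) ln(P₁/P₂).
R T̄/g = 287.1 × 281.7 / 9.808 = 8245.9 m.
ln(72.8/49.44) = ln(1.4725) = 0.38696.
Δz = 8245.9 × 0.38696 = 3190.8 m.

Δz ≈ 3200 m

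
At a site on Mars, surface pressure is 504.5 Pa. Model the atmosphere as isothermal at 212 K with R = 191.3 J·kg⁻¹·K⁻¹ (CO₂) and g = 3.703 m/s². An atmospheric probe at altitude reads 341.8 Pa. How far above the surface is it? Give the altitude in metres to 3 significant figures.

z ≈ 4260 m

Scale height: H = RT/g = 191.3 × 212 / 3.703 = 10952 m.
Invert the barometric formula: z = H ln(P₀/P).
P₀/P = 504.5/341.8 = 1.4760; ln(1.4760) = 0.38934.
z = 10952 × 0.38934 = 4264.1 m.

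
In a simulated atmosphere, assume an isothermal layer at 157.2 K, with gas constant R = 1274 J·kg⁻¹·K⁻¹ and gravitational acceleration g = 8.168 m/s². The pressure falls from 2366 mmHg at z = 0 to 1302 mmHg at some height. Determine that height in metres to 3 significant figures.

z ≈ 14600 m

Scale height: H = RT/g = 1274 × 157.2 / 8.168 = 24519 m.
Invert the barometric formula: z = H ln(P₀/P).
P₀/P = 2366/1302 = 1.8172; ln(1.8172) = 0.59730.
z = 24519 × 0.59730 = 14645 m.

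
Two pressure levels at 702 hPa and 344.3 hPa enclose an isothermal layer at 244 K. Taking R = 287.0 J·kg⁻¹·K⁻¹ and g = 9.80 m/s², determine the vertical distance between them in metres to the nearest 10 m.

Δz ≈ 5090 m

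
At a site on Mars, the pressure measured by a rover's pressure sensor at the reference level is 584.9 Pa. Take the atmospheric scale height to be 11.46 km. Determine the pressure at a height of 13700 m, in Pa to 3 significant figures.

P ≈ 177 Pa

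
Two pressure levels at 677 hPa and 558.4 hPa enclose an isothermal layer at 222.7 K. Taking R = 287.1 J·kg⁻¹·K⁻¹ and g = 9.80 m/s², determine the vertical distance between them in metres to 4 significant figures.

Δz ≈ 1257 m

Hypsometric equation: Δz = (R T̄/g) ln(P₁/P₂).
R T̄/g = 287.1 × 222.7 / 9.80 = 6524.2 m.
ln(677/558.4) = ln(1.2124) = 0.19260.
Δz = 6524.2 × 0.19260 = 1256.6 m.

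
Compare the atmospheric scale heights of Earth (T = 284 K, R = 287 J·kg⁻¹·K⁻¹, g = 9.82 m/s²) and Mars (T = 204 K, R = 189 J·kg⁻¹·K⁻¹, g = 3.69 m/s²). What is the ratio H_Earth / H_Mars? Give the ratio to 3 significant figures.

H_Earth/H_Mars ≈ 0.794

H = RT/g for each body.
H_Earth = 287 × 284 / 9.82 = 8300.2 m.
H_Mars = 189 × 204 / 3.69 = 10449 m.
H_Earth/H_Mars = 8300.2/10449 = 0.79435.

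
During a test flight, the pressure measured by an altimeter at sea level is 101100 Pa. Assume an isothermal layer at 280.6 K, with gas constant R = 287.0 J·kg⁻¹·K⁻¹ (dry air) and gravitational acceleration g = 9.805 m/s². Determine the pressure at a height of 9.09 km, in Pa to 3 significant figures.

P ≈ 33400 Pa

Scale height: H = RT/g = 287.0 × 280.6 / 9.805 = 8213.4 m.
Barometric formula: P = P₀ exp(−z/H).
z/H = 9090.0/8213.4 = 1.1067; exp(−1.1067) = 0.33065.
P = 101100 × 0.33065 = 33429 Pa.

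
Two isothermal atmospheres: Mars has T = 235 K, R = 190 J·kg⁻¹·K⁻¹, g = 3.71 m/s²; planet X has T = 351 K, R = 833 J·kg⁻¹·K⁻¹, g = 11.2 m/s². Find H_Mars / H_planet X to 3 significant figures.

H = RT/g for each body.
H_Mars = 190 × 235 / 3.71 = 12035 m.
H_planet X = 833 × 351 / 11.2 = 26106 m.
H_Mars/H_planet X = 12035/26106 = 0.46101.

H_Mars/H_planet X ≈ 0.461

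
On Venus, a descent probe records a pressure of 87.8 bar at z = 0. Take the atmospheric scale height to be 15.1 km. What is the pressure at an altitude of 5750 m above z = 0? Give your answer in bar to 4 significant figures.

Barometric formula: P = P₀ exp(−z/H).
z/H = 5750.0/15100 = 0.38079; exp(−0.38079) = 0.68332.
P = 87.8 × 0.68332 = 59.995 bar.

P ≈ 60.00 bar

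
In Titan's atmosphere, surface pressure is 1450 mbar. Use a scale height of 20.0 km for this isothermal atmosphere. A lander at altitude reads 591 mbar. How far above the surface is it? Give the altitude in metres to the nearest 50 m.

z ≈ 17950 m

Invert the barometric formula: z = H ln(P₀/P).
P₀/P = 1450/591 = 2.4535; ln(2.4535) = 0.89752.
z = 20000 × 0.89752 = 17950 m.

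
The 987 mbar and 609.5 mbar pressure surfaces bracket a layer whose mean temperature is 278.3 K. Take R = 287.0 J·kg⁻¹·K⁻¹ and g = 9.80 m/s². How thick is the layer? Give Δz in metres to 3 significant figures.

Δz ≈ 3930 m

Hypsometric equation: Δz = (R T̄/g) ln(P₁/P₂).
R T̄/g = 287.0 × 278.3 / 9.80 = 8150.2 m.
ln(987/609.5) = ln(1.6194) = 0.48206.
Δz = 8150.2 × 0.48206 = 3928.9 m.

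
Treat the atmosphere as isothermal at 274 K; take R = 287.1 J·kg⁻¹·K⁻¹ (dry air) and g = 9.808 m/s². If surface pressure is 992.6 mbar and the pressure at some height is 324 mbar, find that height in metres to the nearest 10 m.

z ≈ 8980 m

Scale height: H = RT/g = 287.1 × 274 / 9.808 = 8020.5 m.
Invert the barometric formula: z = H ln(P₀/P).
P₀/P = 992.6/324 = 3.0636; ln(3.0636) = 1.1196.
z = 8020.5 × 1.1196 = 8979.8 m.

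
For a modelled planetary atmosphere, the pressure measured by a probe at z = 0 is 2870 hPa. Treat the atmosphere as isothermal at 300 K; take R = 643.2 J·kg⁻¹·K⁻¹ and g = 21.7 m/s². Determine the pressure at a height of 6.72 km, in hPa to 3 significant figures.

Scale height: H = RT/g = 643.2 × 300 / 21.7 = 8892.2 m.
Barometric formula: P = P₀ exp(−z/H).
z/H = 6720.0/8892.2 = 0.75572; exp(−0.75572) = 0.46967.
P = 2870 × 0.46967 = 1348.0 hPa.

P ≈ 1350 hPa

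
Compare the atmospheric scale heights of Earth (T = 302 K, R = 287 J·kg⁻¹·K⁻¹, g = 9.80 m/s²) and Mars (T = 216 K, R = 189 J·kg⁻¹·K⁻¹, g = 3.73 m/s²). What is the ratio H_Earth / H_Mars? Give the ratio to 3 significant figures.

H = RT/g for each body.
H_Earth = 287 × 302 / 9.80 = 8844.3 m.
H_Mars = 189 × 216 / 3.73 = 10945 m.
H_Earth/H_Mars = 8844.3/10945 = 0.80807.

H_Earth/H_Mars ≈ 0.808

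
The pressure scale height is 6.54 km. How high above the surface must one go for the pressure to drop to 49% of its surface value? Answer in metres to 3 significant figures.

Set P/P₀ = exp(−z/H) = 0.49, so z = −H ln(0.49).
−ln(0.49) = 0.71335; z = 6540.0 × 0.71335 = 4665.3 m.

z ≈ 4670 m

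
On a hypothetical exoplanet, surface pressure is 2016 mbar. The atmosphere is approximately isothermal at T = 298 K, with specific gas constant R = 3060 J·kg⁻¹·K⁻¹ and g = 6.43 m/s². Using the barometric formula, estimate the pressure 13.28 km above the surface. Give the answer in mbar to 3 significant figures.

P ≈ 1840 mbar

Scale height: H = RT/g = 3060 × 298 / 6.43 = 141820 m.
Barometric formula: P = P₀ exp(−z/H).
z/H = 13280/141820 = 0.093640; exp(−0.093640) = 0.91061.
P = 2016 × 0.91061 = 1835.8 mbar.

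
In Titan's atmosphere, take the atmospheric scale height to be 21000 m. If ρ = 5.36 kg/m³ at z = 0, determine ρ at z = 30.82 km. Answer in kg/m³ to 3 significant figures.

ρ ≈ 1.24 kg/m³

In an isothermal atmosphere, density decays like pressure: ρ = ρ₀ exp(−z/H).
z/H = 30820/21000 = 1.4676; exp(−1.4676) = 0.23048.
ρ = 5.36 × 0.23048 = 1.2354 kg/m³.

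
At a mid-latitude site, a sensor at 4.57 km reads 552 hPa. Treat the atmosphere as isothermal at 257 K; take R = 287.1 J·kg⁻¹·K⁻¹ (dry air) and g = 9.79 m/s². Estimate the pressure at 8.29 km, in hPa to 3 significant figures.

P ≈ 337 hPa

Scale height: H = RT/g = 287.1 × 257 / 9.79 = 7536.7 m.
Between two levels, P₂ = P₁ exp(−Δz/H) with Δz = z₂ − z₁.
Δz = 8290.0 − 4570.0 = 3720.0 m; Δz/H = 3720.0/7536.7 = 0.49358.
P₂ = 552 × exp(−0.49358) = 552 × 0.61044 = 336.96 hPa.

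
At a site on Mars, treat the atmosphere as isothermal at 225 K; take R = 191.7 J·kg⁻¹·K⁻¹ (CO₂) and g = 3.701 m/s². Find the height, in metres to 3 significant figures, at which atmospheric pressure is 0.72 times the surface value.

Scale height: H = RT/g = 191.7 × 225 / 3.701 = 11654 m.
Set P/P₀ = exp(−z/H) = 0.72, so z = −H ln(0.72).
−ln(0.72) = 0.32850; z = 11654 × 0.32850 = 3828.3 m.

z ≈ 3830 m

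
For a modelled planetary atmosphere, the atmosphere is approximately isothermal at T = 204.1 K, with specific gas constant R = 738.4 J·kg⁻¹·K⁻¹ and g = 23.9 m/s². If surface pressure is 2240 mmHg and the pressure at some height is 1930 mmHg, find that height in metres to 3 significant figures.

Scale height: H = RT/g = 738.4 × 204.1 / 23.9 = 6305.8 m.
Invert the barometric formula: z = H ln(P₀/P).
P₀/P = 2240/1930 = 1.1606; ln(1.1606) = 0.14894.
z = 6305.8 × 0.14894 = 939.19 m.

z ≈ 939 m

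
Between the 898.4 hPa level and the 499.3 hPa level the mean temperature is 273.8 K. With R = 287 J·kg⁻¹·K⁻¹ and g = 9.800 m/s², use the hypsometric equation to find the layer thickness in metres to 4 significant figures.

Δz ≈ 4710 m

Hypsometric equation: Δz = (R T̄/g) ln(P₁/P₂).
R T̄/g = 287 × 273.8 / 9.800 = 8018.4 m.
ln(898.4/499.3) = ln(1.7993) = 0.58740.
Δz = 8018.4 × 0.58740 = 4710.0 m.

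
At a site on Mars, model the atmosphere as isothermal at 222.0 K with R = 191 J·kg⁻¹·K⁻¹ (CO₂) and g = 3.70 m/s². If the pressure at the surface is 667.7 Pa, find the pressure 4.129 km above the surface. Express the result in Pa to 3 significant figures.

Scale height: H = RT/g = 191 × 222.0 / 3.70 = 11460 m.
Barometric formula: P = P₀ exp(−z/H).
z/H = 4129.0/11460 = 0.36030; exp(−0.36030) = 0.69747.
P = 667.7 × 0.69747 = 465.70 Pa.

P ≈ 466 Pa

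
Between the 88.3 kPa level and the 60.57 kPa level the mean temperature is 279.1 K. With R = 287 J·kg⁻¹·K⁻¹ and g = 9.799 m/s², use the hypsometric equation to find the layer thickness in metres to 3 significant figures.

Hypsometric equation: Δz = (R T̄/g) ln(P₁/P₂).
R T̄/g = 287 × 279.1 / 9.799 = 8174.5 m.
ln(88.3/60.57) = ln(1.4578) = 0.37693.
Δz = 8174.5 × 0.37693 = 3081.2 m.

Δz ≈ 3080 m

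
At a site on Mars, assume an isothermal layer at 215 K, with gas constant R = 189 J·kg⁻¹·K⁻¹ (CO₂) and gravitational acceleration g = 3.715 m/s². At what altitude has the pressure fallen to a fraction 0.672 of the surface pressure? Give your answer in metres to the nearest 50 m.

z ≈ 4350 m

Scale height: H = RT/g = 189 × 215 / 3.715 = 10938 m.
Set P/P₀ = exp(−z/H) = 0.672, so z = −H ln(0.672).
−ln(0.672) = 0.39750; z = 10938 × 0.39750 = 4347.9 m.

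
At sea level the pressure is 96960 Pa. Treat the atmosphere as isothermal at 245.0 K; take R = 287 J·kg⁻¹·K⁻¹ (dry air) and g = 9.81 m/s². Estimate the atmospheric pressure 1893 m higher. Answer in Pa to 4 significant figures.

P ≈ 74460 Pa

Scale height: H = RT/g = 287 × 245.0 / 9.81 = 7167.7 m.
Barometric formula: P = P₀ exp(−z/H).
z/H = 1893.0/7167.7 = 0.26410; exp(−0.26410) = 0.76790.
P = 96960 × 0.76790 = 74456 Pa.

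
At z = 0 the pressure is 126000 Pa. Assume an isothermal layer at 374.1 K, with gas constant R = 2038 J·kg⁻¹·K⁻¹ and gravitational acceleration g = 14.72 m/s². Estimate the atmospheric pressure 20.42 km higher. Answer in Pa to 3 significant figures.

P ≈ 84900 Pa

Scale height: H = RT/g = 2038 × 374.1 / 14.72 = 51795 m.
Barometric formula: P = P₀ exp(−z/H).
z/H = 20420/51795 = 0.39425; exp(−0.39425) = 0.67419.
P = 126000 × 0.67419 = 84948 Pa.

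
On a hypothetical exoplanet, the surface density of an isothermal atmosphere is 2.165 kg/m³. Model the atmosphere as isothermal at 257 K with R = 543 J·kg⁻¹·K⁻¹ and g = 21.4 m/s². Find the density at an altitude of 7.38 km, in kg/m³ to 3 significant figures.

ρ ≈ 0.698 kg/m³

Scale height: H = RT/g = 543 × 257 / 21.4 = 6521.1 m.
In an isothermal atmosphere, density decays like pressure: ρ = ρ₀ exp(−z/H).
z/H = 7380.0/6521.1 = 1.1317; exp(−1.1317) = 0.32248.
ρ = 2.165 × 0.32248 = 0.69817 kg/m³.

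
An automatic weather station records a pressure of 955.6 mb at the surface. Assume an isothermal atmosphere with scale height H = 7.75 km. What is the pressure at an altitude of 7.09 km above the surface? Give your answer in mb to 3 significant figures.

P ≈ 383 mb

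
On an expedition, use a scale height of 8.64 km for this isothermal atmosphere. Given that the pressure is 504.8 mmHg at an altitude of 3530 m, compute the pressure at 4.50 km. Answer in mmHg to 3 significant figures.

Between two levels, P₂ = P₁ exp(−Δz/H) with Δz = z₂ − z₁.
Δz = 4500.0 − 3530.0 = 970.00 m; Δz/H = 970.00/8640.0 = 0.11227.
P₂ = 504.8 × exp(−0.11227) = 504.8 × 0.89380 = 451.19 mmHg.

P ≈ 451 mmHg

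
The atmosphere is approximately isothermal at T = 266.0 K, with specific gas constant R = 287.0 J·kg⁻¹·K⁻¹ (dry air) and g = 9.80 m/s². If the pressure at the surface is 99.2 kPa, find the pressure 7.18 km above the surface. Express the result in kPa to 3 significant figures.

Scale height: H = RT/g = 287.0 × 266.0 / 9.80 = 7790.0 m.
Barometric formula: P = P₀ exp(−z/H).
z/H = 7180.0/7790.0 = 0.92169; exp(−0.92169) = 0.39785.
P = 99.2 × 0.39785 = 39.467 kPa.

P ≈ 39.5 kPa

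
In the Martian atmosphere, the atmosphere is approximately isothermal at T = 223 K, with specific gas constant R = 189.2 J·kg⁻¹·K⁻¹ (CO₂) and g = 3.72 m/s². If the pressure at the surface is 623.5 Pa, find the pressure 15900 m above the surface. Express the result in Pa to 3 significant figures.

Scale height: H = RT/g = 189.2 × 223 / 3.72 = 11342 m.
Barometric formula: P = P₀ exp(−z/H).
z/H = 15900/11342 = 1.4019; exp(−1.4019) = 0.24613.
P = 623.5 × 0.24613 = 153.46 Pa.

P ≈ 153 Pa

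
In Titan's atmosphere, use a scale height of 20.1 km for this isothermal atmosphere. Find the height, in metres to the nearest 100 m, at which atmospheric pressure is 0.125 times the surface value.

z ≈ 41800 m

Set P/P₀ = exp(−z/H) = 0.125, so z = −H ln(0.125).
−ln(0.125) = 2.0794; z = 20100 × 2.0794 = 41796 m.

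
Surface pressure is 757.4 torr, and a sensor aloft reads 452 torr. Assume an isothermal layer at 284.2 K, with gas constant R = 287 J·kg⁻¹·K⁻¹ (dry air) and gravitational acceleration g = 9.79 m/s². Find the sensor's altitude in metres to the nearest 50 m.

Scale height: H = RT/g = 287 × 284.2 / 9.79 = 8331.5 m.
Invert the barometric formula: z = H ln(P₀/P).
P₀/P = 757.4/452 = 1.6757; ln(1.6757) = 0.51623.
z = 8331.5 × 0.51623 = 4301.0 m.

z ≈ 4300 m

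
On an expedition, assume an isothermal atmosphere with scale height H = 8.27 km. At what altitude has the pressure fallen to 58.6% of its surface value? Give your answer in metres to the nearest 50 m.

Set P/P₀ = exp(−z/H) = 0.586, so z = −H ln(0.586).
−ln(0.586) = 0.53444; z = 8270.0 × 0.53444 = 4419.8 m.

z ≈ 4400 m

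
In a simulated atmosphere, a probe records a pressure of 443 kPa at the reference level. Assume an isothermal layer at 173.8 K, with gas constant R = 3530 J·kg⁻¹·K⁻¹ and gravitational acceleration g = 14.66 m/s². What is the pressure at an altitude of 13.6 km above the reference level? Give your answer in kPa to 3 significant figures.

P ≈ 320 kPa

Scale height: H = RT/g = 3530 × 173.8 / 14.66 = 41850 m.
Barometric formula: P = P₀ exp(−z/H).
z/H = 13600/41850 = 0.32497; exp(−0.32497) = 0.72255.
P = 443 × 0.72255 = 320.09 kPa.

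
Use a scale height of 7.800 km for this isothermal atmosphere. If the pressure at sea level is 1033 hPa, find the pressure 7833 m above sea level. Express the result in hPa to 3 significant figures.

P ≈ 378 hPa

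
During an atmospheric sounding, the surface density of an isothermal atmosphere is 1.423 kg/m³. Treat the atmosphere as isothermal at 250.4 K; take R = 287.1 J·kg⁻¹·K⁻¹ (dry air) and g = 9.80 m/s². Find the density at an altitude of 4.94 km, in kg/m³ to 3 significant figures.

Scale height: H = RT/g = 287.1 × 250.4 / 9.80 = 7335.7 m.
In an isothermal atmosphere, density decays like pressure: ρ = ρ₀ exp(−z/H).
z/H = 4940.0/7335.7 = 0.67342; exp(−0.67342) = 0.50996.
ρ = 1.423 × 0.50996 = 0.72567 kg/m³.

ρ ≈ 0.726 kg/m³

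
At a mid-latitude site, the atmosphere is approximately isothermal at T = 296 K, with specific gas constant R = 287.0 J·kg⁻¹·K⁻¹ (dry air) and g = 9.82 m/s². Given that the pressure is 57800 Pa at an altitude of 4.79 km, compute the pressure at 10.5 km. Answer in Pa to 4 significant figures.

Scale height: H = RT/g = 287.0 × 296 / 9.82 = 8650.9 m.
Between two levels, P₂ = P₁ exp(−Δz/H) with Δz = z₂ − z₁.
Δz = 10500 − 4790.0 = 5710.0 m; Δz/H = 5710.0/8650.9 = 0.66005.
P₂ = 57800 × exp(−0.66005) = 57800 × 0.51683 = 29873 Pa.

P ≈ 29870 Pa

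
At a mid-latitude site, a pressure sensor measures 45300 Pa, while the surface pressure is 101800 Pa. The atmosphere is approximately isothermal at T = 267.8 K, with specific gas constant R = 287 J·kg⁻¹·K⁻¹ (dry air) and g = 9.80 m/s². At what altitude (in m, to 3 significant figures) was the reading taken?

Scale height: H = RT/g = 287 × 267.8 / 9.80 = 7842.7 m.
Invert the barometric formula: z = H ln(P₀/P).
P₀/P = 101800/45300 = 2.2472; ln(2.2472) = 0.80968.
z = 7842.7 × 0.80968 = 6350.1 m.

z ≈ 6350 m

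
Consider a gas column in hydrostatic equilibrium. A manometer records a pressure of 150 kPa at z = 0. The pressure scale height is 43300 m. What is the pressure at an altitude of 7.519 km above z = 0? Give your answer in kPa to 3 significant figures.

Barometric formula: P = P₀ exp(−z/H).
z/H = 7519.0/43300 = 0.17365; exp(−0.17365) = 0.84059.
P = 150 × 0.84059 = 126.09 kPa.

P ≈ 126 kPa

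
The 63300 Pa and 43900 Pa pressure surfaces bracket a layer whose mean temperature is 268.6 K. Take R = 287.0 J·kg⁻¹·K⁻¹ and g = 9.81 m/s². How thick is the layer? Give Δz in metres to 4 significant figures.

Hypsometric equation: Δz = (R T̄/g) ln(P₁/P₂).
R T̄/g = 287.0 × 268.6 / 9.81 = 7858.1 m.
ln(63300/43900) = ln(1.4419) = 0.36596.
Δz = 7858.1 × 0.36596 = 2875.8 m.

Δz ≈ 2876 m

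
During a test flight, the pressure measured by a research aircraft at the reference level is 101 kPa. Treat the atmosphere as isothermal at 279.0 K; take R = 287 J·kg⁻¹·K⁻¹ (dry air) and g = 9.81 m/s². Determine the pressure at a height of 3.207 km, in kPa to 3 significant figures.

Scale height: H = RT/g = 287 × 279.0 / 9.81 = 8162.4 m.
Barometric formula: P = P₀ exp(−z/H).
z/H = 3207.0/8162.4 = 0.39290; exp(−0.39290) = 0.67510.
P = 101 × 0.67510 = 68.185 kPa.

P ≈ 68.2 kPa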